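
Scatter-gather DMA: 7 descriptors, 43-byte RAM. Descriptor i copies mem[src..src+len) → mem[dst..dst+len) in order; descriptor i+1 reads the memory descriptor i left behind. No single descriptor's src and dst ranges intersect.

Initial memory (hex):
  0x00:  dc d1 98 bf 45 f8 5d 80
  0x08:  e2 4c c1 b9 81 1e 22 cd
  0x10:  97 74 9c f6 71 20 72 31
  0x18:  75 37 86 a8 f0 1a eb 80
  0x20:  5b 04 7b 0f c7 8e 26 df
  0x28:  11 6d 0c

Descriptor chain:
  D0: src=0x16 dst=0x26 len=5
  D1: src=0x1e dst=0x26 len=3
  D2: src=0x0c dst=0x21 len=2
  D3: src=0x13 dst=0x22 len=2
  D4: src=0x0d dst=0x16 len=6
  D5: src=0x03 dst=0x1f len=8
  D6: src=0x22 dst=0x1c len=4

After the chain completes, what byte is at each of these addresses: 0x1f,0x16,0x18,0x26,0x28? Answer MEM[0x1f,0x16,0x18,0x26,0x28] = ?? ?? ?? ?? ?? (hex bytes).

#0 dst[0x26+5] := {0x72,0x31,0x75,0x37,0x86}
#1 dst[0x26+3] := {0xeb,0x80,0x5b}
#2 dst[0x21+2] := {0x81,0x1e}
#3 dst[0x22+2] := {0xf6,0x71}
#4 dst[0x16+6] := {0x1e,0x22,0xcd,0x97,0x74,0x9c}
#5 dst[0x1f+8] := {0xbf,0x45,0xf8,0x5d,0x80,0xe2,0x4c,0xc1}
#6 dst[0x1c+4] := {0x5d,0x80,0xe2,0x4c}
query mem[0x1f]=0x4c, mem[0x16]=0x1e, mem[0x18]=0xcd, mem[0x26]=0xc1, mem[0x28]=0x5b

MEM[0x1f,0x16,0x18,0x26,0x28] = 4c 1e cd c1 5b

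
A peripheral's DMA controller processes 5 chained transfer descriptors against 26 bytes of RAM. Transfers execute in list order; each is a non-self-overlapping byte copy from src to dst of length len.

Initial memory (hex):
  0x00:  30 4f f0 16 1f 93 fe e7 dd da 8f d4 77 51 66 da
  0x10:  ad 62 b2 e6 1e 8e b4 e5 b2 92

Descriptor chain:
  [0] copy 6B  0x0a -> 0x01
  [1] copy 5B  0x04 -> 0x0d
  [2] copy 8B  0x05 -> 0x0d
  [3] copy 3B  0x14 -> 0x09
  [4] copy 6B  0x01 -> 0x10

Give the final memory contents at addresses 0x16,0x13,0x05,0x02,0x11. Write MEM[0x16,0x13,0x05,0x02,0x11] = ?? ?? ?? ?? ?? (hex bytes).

D0: mem[0x01..0x06] <- [8f d4 77 51 66 da]
D1: mem[0x0d..0x11] <- [51 66 da e7 dd]
D2: mem[0x0d..0x14] <- [66 da e7 dd da 8f d4 77]
D3: mem[0x09..0x0b] <- [77 8e b4]
D4: mem[0x10..0x15] <- [8f d4 77 51 66 da]
query mem[0x16]=0xb4, mem[0x13]=0x51, mem[0x05]=0x66, mem[0x02]=0xd4, mem[0x11]=0xd4

MEM[0x16,0x13,0x05,0x02,0x11] = b4 51 66 d4 d4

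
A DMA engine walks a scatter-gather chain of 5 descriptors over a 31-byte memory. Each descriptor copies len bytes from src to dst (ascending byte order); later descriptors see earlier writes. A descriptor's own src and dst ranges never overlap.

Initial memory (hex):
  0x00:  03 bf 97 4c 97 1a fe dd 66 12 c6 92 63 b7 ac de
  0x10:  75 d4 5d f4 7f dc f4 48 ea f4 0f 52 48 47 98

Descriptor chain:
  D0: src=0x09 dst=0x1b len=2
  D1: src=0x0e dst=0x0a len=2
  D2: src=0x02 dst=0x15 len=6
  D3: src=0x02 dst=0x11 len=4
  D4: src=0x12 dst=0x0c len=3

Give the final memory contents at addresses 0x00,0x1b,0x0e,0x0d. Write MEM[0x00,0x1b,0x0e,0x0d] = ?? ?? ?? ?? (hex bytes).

[0] 0x09->0x1b len=2 : 12 c6
[1] 0x0e->0x0a len=2 : ac de
[2] 0x02->0x15 len=6 : 97 4c 97 1a fe dd
[3] 0x02->0x11 len=4 : 97 4c 97 1a
[4] 0x12->0x0c len=3 : 4c 97 1a
query mem[0x00]=0x03, mem[0x1b]=0x12, mem[0x0e]=0x1a, mem[0x0d]=0x97

MEM[0x00,0x1b,0x0e,0x0d] = 03 12 1a 97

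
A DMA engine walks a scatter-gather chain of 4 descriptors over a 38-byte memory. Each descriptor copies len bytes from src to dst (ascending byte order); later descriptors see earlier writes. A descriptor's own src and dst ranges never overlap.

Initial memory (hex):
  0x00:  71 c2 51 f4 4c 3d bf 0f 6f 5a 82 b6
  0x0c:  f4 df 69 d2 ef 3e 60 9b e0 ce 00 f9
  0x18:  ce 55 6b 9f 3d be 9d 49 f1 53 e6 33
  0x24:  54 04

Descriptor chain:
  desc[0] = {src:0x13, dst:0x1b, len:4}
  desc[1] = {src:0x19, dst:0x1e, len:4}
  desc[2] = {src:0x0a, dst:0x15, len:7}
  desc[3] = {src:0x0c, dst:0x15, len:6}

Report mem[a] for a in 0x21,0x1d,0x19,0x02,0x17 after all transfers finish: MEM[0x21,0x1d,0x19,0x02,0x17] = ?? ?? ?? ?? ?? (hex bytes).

MEM[0x21,0x1d,0x19,0x02,0x17] = e0 ce ef 51 69

#0 dst[0x1b+4] := {0x9b,0xe0,0xce,0x00}
#1 dst[0x1e+4] := {0x55,0x6b,0x9b,0xe0}
#2 dst[0x15+7] := {0x82,0xb6,0xf4,0xdf,0x69,0xd2,0xef}
#3 dst[0x15+6] := {0xf4,0xdf,0x69,0xd2,0xef,0x3e}
query mem[0x21]=0xe0, mem[0x1d]=0xce, mem[0x19]=0xef, mem[0x02]=0x51, mem[0x17]=0x69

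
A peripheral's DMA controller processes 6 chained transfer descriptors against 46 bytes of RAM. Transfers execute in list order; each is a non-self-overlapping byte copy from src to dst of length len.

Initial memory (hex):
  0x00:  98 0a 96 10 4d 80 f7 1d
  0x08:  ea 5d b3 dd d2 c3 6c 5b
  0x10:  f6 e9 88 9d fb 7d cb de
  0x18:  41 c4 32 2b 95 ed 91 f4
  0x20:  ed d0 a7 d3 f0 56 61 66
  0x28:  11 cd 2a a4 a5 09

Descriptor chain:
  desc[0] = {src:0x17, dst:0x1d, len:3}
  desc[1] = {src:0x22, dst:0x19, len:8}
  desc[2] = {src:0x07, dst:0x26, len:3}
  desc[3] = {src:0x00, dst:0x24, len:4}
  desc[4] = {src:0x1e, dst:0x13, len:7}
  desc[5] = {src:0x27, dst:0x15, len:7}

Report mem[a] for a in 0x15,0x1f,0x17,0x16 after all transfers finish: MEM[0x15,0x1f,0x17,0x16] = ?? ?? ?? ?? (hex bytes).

MEM[0x15,0x1f,0x17,0x16] = 10 11 cd 5d

[0] 0x17->0x1d len=3 : de 41 c4
[1] 0x22->0x19 len=8 : a7 d3 f0 56 61 66 11 cd
[2] 0x07->0x26 len=3 : 1d ea 5d
[3] 0x00->0x24 len=4 : 98 0a 96 10
[4] 0x1e->0x13 len=7 : 66 11 cd d0 a7 d3 98
[5] 0x27->0x15 len=7 : 10 5d cd 2a a4 a5 09
query mem[0x15]=0x10, mem[0x1f]=0x11, mem[0x17]=0xcd, mem[0x16]=0x5d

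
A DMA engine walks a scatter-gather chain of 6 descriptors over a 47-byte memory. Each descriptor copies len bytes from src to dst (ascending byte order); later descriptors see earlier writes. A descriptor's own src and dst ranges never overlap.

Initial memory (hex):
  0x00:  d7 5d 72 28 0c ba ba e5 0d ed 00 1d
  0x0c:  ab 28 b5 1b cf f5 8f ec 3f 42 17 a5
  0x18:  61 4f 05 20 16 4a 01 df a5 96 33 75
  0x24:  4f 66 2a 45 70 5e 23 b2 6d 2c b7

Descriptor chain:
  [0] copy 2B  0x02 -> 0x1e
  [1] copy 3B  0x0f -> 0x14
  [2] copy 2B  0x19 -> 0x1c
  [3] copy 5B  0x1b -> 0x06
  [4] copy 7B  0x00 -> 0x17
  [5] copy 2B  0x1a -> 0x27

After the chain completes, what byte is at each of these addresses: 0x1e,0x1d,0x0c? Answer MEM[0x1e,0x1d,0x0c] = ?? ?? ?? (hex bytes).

D0: mem[0x1e..0x1f] <- [72 28]
D1: mem[0x14..0x16] <- [1b cf f5]
D2: mem[0x1c..0x1d] <- [4f 05]
D3: mem[0x06..0x0a] <- [20 4f 05 72 28]
D4: mem[0x17..0x1d] <- [d7 5d 72 28 0c ba 20]
D5: mem[0x27..0x28] <- [28 0c]
query mem[0x1e]=0x72, mem[0x1d]=0x20, mem[0x0c]=0xab

MEM[0x1e,0x1d,0x0c] = 72 20 ab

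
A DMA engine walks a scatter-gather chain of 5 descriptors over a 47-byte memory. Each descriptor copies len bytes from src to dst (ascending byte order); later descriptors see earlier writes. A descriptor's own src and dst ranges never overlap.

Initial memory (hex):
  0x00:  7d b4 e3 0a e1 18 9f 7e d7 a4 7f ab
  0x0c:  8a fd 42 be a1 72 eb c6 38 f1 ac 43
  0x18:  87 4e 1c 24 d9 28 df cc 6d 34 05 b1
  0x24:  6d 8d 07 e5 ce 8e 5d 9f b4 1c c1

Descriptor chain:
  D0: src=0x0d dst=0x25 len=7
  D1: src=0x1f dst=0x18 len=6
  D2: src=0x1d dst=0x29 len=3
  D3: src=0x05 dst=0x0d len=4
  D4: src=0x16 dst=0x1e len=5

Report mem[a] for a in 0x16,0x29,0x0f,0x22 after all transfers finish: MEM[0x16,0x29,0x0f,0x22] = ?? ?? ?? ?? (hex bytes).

MEM[0x16,0x29,0x0f,0x22] = ac 6d 7e 34

#0 dst[0x25+7] := {0xfd,0x42,0xbe,0xa1,0x72,0xeb,0xc6}
#1 dst[0x18+6] := {0xcc,0x6d,0x34,0x05,0xb1,0x6d}
#2 dst[0x29+3] := {0x6d,0xdf,0xcc}
#3 dst[0x0d+4] := {0x18,0x9f,0x7e,0xd7}
#4 dst[0x1e+5] := {0xac,0x43,0xcc,0x6d,0x34}
query mem[0x16]=0xac, mem[0x29]=0x6d, mem[0x0f]=0x7e, mem[0x22]=0x34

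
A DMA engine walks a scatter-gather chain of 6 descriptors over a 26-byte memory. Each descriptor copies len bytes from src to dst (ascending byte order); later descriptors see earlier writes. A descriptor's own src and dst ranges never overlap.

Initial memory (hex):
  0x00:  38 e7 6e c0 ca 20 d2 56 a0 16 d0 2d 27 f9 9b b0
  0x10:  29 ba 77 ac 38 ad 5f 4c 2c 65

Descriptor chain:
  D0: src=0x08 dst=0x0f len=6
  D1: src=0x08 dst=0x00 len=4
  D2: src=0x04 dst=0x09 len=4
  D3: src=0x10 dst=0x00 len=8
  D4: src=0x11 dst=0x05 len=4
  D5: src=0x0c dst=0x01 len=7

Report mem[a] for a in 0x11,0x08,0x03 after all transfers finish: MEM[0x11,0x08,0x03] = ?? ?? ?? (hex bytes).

#0 dst[0x0f+6] := {0xa0,0x16,0xd0,0x2d,0x27,0xf9}
#1 dst[0x00+4] := {0xa0,0x16,0xd0,0x2d}
#2 dst[0x09+4] := {0xca,0x20,0xd2,0x56}
#3 dst[0x00+8] := {0x16,0xd0,0x2d,0x27,0xf9,0xad,0x5f,0x4c}
#4 dst[0x05+4] := {0xd0,0x2d,0x27,0xf9}
#5 dst[0x01+7] := {0x56,0xf9,0x9b,0xa0,0x16,0xd0,0x2d}
query mem[0x11]=0xd0, mem[0x08]=0xf9, mem[0x03]=0x9b

MEM[0x11,0x08,0x03] = d0 f9 9b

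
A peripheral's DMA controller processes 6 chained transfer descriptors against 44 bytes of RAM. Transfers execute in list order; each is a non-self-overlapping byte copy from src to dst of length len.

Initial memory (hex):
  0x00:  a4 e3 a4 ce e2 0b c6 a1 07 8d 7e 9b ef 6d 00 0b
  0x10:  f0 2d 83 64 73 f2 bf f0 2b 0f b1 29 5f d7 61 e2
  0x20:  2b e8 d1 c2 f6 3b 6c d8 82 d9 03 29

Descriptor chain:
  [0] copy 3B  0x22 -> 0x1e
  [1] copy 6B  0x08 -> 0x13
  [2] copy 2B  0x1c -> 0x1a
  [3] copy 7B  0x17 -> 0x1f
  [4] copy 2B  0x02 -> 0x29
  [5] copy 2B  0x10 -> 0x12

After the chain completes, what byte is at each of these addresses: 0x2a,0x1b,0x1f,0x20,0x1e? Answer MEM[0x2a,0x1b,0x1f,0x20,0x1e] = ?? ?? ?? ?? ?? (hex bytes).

MEM[0x2a,0x1b,0x1f,0x20,0x1e] = ce d7 ef 6d d1

D0: mem[0x1e..0x20] <- [d1 c2 f6]
D1: mem[0x13..0x18] <- [07 8d 7e 9b ef 6d]
D2: mem[0x1a..0x1b] <- [5f d7]
D3: mem[0x1f..0x25] <- [ef 6d 0f 5f d7 5f d7]
D4: mem[0x29..0x2a] <- [a4 ce]
D5: mem[0x12..0x13] <- [f0 2d]
query mem[0x2a]=0xce, mem[0x1b]=0xd7, mem[0x1f]=0xef, mem[0x20]=0x6d, mem[0x1e]=0xd1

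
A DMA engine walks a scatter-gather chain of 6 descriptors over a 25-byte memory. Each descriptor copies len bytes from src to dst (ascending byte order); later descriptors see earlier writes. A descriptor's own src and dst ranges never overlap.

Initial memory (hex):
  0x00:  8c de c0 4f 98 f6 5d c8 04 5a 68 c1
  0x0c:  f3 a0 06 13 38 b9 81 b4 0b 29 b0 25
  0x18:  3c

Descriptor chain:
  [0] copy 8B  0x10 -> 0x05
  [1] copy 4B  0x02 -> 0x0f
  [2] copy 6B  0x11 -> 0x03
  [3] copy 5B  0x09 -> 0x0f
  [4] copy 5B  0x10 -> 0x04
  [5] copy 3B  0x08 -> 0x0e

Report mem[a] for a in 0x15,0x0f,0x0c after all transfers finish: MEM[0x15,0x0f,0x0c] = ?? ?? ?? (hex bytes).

#0 dst[0x05+8] := {0x38,0xb9,0x81,0xb4,0x0b,0x29,0xb0,0x25}
#1 dst[0x0f+4] := {0xc0,0x4f,0x98,0x38}
#2 dst[0x03+6] := {0x98,0x38,0xb4,0x0b,0x29,0xb0}
#3 dst[0x0f+5] := {0x0b,0x29,0xb0,0x25,0xa0}
#4 dst[0x04+5] := {0x29,0xb0,0x25,0xa0,0x0b}
#5 dst[0x0e+3] := {0x0b,0x0b,0x29}
query mem[0x15]=0x29, mem[0x0f]=0x0b, mem[0x0c]=0x25

MEM[0x15,0x0f,0x0c] = 29 0b 25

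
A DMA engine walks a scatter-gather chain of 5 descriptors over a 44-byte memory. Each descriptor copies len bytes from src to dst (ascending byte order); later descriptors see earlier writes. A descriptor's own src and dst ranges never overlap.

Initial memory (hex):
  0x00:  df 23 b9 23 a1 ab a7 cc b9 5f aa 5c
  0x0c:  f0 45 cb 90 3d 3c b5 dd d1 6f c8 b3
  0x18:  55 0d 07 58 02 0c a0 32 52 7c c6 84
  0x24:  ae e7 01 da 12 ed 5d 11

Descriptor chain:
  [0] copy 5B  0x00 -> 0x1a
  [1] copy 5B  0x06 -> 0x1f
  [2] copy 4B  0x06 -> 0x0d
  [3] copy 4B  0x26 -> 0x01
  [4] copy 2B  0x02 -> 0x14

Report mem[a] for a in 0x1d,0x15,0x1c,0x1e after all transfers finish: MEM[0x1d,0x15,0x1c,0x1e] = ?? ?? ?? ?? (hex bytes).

#0 dst[0x1a+5] := {0xdf,0x23,0xb9,0x23,0xa1}
#1 dst[0x1f+5] := {0xa7,0xcc,0xb9,0x5f,0xaa}
#2 dst[0x0d+4] := {0xa7,0xcc,0xb9,0x5f}
#3 dst[0x01+4] := {0x01,0xda,0x12,0xed}
#4 dst[0x14+2] := {0xda,0x12}
query mem[0x1d]=0x23, mem[0x15]=0x12, mem[0x1c]=0xb9, mem[0x1e]=0xa1

MEM[0x1d,0x15,0x1c,0x1e] = 23 12 b9 a1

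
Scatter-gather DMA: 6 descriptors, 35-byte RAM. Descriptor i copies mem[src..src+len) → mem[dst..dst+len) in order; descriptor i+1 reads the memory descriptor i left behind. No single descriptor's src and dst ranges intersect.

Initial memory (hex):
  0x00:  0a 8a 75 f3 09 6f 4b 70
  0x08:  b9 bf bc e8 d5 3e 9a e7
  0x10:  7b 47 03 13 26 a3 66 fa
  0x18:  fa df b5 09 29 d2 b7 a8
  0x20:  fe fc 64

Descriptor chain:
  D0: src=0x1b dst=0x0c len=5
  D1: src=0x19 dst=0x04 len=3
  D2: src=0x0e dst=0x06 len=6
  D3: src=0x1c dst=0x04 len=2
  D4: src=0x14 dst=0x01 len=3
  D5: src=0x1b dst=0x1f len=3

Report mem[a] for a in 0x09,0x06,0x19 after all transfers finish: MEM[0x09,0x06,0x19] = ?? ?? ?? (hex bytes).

[0] 0x1b->0x0c len=5 : 09 29 d2 b7 a8
[1] 0x19->0x04 len=3 : df b5 09
[2] 0x0e->0x06 len=6 : d2 b7 a8 47 03 13
[3] 0x1c->0x04 len=2 : 29 d2
[4] 0x14->0x01 len=3 : 26 a3 66
[5] 0x1b->0x1f len=3 : 09 29 d2
query mem[0x09]=0x47, mem[0x06]=0xd2, mem[0x19]=0xdf

MEM[0x09,0x06,0x19] = 47 d2 df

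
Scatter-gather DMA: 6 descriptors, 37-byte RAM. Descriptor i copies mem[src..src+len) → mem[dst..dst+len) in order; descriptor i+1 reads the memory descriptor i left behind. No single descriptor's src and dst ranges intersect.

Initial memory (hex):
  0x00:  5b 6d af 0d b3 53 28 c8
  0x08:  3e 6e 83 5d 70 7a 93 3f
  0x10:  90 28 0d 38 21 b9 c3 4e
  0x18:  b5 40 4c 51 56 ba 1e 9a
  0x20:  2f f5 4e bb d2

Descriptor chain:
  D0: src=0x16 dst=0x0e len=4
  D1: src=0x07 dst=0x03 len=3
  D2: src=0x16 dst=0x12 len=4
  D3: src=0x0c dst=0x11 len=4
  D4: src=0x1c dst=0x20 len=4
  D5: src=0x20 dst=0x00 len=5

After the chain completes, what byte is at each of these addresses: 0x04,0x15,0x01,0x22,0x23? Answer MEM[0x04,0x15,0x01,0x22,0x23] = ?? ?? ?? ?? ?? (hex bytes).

#0 dst[0x0e+4] := {0xc3,0x4e,0xb5,0x40}
#1 dst[0x03+3] := {0xc8,0x3e,0x6e}
#2 dst[0x12+4] := {0xc3,0x4e,0xb5,0x40}
#3 dst[0x11+4] := {0x70,0x7a,0xc3,0x4e}
#4 dst[0x20+4] := {0x56,0xba,0x1e,0x9a}
#5 dst[0x00+5] := {0x56,0xba,0x1e,0x9a,0xd2}
query mem[0x04]=0xd2, mem[0x15]=0x40, mem[0x01]=0xba, mem[0x22]=0x1e, mem[0x23]=0x9a

MEM[0x04,0x15,0x01,0x22,0x23] = d2 40 ba 1e 9a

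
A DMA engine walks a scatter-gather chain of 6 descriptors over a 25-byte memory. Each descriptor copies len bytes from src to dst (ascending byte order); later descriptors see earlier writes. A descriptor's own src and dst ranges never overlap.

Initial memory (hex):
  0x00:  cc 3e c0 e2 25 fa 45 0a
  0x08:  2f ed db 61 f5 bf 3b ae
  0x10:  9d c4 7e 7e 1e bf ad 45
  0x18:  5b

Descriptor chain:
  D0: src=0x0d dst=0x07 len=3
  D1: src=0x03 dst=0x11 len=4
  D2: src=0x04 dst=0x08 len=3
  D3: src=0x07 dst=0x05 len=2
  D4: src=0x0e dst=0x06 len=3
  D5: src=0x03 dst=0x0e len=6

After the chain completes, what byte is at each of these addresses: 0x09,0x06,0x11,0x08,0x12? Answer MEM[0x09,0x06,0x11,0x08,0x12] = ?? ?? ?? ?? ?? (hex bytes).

MEM[0x09,0x06,0x11,0x08,0x12] = fa 3b 3b 9d ae

#0 dst[0x07+3] := {0xbf,0x3b,0xae}
#1 dst[0x11+4] := {0xe2,0x25,0xfa,0x45}
#2 dst[0x08+3] := {0x25,0xfa,0x45}
#3 dst[0x05+2] := {0xbf,0x25}
#4 dst[0x06+3] := {0x3b,0xae,0x9d}
#5 dst[0x0e+6] := {0xe2,0x25,0xbf,0x3b,0xae,0x9d}
query mem[0x09]=0xfa, mem[0x06]=0x3b, mem[0x11]=0x3b, mem[0x08]=0x9d, mem[0x12]=0xae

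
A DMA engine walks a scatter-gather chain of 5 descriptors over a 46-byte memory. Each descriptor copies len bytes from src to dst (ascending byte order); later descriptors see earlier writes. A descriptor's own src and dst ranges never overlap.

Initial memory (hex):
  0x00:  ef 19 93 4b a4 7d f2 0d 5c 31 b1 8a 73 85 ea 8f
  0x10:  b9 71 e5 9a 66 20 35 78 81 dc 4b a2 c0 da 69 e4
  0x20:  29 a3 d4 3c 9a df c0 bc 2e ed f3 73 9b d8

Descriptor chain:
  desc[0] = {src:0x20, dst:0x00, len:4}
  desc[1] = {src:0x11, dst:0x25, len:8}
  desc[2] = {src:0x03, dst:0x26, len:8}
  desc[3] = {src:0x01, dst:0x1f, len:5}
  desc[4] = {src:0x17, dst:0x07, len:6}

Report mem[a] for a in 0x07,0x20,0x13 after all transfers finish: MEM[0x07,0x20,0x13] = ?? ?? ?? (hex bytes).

[0] 0x20->0x00 len=4 : 29 a3 d4 3c
[1] 0x11->0x25 len=8 : 71 e5 9a 66 20 35 78 81
[2] 0x03->0x26 len=8 : 3c a4 7d f2 0d 5c 31 b1
[3] 0x01->0x1f len=5 : a3 d4 3c a4 7d
[4] 0x17->0x07 len=6 : 78 81 dc 4b a2 c0
query mem[0x07]=0x78, mem[0x20]=0xd4, mem[0x13]=0x9a

MEM[0x07,0x20,0x13] = 78 d4 9a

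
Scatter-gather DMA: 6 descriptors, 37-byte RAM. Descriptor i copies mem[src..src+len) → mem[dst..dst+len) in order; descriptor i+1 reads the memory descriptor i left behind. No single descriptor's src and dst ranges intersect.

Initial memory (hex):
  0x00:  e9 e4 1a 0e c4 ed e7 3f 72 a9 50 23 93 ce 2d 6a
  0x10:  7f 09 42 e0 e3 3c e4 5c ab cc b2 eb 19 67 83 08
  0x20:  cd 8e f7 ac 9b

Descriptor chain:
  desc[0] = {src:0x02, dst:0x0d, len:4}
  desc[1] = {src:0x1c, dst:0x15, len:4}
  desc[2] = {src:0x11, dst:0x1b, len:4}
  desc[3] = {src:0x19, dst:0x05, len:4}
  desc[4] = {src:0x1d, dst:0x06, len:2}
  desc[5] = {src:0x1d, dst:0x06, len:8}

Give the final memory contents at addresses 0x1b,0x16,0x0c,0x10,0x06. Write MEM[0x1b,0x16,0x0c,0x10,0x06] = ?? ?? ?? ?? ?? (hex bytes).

  after D0: wrote 4B at 0x0d = 1a0ec4ed
  after D1: wrote 4B at 0x15 = 19678308
  after D2: wrote 4B at 0x1b = 0942e0e3
  after D3: wrote 4B at 0x05 = ccb20942
  after D4: wrote 2B at 0x06 = e0e3
  after D5: wrote 8B at 0x06 = e0e308cd8ef7ac9b
query mem[0x1b]=0x09, mem[0x16]=0x67, mem[0x0c]=0xac, mem[0x10]=0xed, mem[0x06]=0xe0

MEM[0x1b,0x16,0x0c,0x10,0x06] = 09 67 ac ed e0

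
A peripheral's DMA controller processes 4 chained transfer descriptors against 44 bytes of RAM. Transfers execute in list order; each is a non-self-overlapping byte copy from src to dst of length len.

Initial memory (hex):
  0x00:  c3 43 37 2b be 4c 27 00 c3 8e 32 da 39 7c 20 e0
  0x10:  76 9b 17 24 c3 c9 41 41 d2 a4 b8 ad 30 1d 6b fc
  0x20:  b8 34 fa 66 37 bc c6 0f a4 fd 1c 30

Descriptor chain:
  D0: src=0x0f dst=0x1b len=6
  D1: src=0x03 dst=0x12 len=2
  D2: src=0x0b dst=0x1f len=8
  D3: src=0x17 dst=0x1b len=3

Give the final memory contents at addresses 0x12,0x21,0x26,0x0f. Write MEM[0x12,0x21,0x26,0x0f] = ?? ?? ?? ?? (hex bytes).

MEM[0x12,0x21,0x26,0x0f] = 2b 7c 2b e0

  after D0: wrote 6B at 0x1b = e0769b1724c3
  after D1: wrote 2B at 0x12 = 2bbe
  after D2: wrote 8B at 0x1f = da397c20e0769b2b
  after D3: wrote 3B at 0x1b = 41d2a4
query mem[0x12]=0x2b, mem[0x21]=0x7c, mem[0x26]=0x2b, mem[0x0f]=0xe0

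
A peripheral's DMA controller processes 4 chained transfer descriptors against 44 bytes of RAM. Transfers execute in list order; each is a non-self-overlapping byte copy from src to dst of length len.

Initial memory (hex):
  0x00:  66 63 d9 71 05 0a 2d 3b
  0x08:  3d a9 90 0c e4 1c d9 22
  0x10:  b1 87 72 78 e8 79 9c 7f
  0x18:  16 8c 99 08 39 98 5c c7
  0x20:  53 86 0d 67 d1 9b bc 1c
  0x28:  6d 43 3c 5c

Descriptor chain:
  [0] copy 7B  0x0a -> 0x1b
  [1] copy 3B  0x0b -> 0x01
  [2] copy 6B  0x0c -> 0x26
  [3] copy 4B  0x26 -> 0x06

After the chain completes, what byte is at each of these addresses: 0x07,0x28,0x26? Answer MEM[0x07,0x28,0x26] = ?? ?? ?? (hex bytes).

  after D0: wrote 7B at 0x1b = 900ce41cd922b1
  after D1: wrote 3B at 0x01 = 0ce41c
  after D2: wrote 6B at 0x26 = e41cd922b187
  after D3: wrote 4B at 0x06 = e41cd922
query mem[0x07]=0x1c, mem[0x28]=0xd9, mem[0x26]=0xe4

MEM[0x07,0x28,0x26] = 1c d9 e4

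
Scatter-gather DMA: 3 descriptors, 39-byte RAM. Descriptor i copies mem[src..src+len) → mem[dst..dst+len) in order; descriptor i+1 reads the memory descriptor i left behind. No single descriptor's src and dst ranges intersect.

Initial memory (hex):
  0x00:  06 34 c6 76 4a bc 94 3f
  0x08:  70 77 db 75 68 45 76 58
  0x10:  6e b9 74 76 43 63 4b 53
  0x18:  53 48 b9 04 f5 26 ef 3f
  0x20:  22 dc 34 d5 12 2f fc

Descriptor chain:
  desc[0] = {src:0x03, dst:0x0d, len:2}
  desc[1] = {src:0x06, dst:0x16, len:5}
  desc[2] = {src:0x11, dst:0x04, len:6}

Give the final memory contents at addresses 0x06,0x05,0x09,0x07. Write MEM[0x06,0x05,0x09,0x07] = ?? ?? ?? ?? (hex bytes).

MEM[0x06,0x05,0x09,0x07] = 76 74 94 43

D0: mem[0x0d..0x0e] <- [76 4a]
D1: mem[0x16..0x1a] <- [94 3f 70 77 db]
D2: mem[0x04..0x09] <- [b9 74 76 43 63 94]
query mem[0x06]=0x76, mem[0x05]=0x74, mem[0x09]=0x94, mem[0x07]=0x43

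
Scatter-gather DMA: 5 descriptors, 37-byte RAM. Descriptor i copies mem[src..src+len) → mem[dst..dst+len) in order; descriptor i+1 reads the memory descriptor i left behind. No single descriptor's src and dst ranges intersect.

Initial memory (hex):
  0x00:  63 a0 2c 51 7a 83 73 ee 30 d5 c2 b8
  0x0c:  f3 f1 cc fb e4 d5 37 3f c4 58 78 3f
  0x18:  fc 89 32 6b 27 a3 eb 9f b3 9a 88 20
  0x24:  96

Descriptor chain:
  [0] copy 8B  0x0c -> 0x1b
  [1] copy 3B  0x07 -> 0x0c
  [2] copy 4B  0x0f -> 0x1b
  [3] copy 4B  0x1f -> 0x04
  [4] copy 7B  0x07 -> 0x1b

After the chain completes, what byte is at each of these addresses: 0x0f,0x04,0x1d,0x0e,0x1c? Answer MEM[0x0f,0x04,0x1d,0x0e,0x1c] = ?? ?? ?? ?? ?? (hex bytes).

MEM[0x0f,0x04,0x1d,0x0e,0x1c] = fb e4 d5 d5 30

  after D0: wrote 8B at 0x1b = f3f1ccfbe4d5373f
  after D1: wrote 3B at 0x0c = ee30d5
  after D2: wrote 4B at 0x1b = fbe4d537
  after D3: wrote 4B at 0x04 = e4d5373f
  after D4: wrote 7B at 0x1b = 3f30d5c2b8ee30
query mem[0x0f]=0xfb, mem[0x04]=0xe4, mem[0x1d]=0xd5, mem[0x0e]=0xd5, mem[0x1c]=0x30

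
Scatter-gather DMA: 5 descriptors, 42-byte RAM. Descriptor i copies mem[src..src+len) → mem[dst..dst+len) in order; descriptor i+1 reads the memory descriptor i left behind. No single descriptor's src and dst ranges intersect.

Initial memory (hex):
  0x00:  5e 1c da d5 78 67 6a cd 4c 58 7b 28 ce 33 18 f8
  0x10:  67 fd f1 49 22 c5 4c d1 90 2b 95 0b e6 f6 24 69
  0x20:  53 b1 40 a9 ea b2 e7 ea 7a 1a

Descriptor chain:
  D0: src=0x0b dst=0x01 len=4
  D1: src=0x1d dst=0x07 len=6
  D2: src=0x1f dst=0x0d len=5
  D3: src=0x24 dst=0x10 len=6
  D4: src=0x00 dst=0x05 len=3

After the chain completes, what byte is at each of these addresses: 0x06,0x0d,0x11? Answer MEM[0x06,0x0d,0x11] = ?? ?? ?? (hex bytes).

MEM[0x06,0x0d,0x11] = 28 69 b2

#0 dst[0x01+4] := {0x28,0xce,0x33,0x18}
#1 dst[0x07+6] := {0xf6,0x24,0x69,0x53,0xb1,0x40}
#2 dst[0x0d+5] := {0x69,0x53,0xb1,0x40,0xa9}
#3 dst[0x10+6] := {0xea,0xb2,0xe7,0xea,0x7a,0x1a}
#4 dst[0x05+3] := {0x5e,0x28,0xce}
query mem[0x06]=0x28, mem[0x0d]=0x69, mem[0x11]=0xb2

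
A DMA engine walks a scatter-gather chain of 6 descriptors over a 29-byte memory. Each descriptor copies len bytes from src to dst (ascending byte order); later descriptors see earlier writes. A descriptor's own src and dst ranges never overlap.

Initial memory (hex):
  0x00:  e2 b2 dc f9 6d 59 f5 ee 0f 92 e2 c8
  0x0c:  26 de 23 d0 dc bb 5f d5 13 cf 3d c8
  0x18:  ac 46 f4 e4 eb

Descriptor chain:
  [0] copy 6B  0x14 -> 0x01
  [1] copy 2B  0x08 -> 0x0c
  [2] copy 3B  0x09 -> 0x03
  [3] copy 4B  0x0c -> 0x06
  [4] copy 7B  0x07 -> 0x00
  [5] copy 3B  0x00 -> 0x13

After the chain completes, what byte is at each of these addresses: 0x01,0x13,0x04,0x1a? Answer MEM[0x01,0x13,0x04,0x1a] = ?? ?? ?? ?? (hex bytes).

#0 dst[0x01+6] := {0x13,0xcf,0x3d,0xc8,0xac,0x46}
#1 dst[0x0c+2] := {0x0f,0x92}
#2 dst[0x03+3] := {0x92,0xe2,0xc8}
#3 dst[0x06+4] := {0x0f,0x92,0x23,0xd0}
#4 dst[0x00+7] := {0x92,0x23,0xd0,0xe2,0xc8,0x0f,0x92}
#5 dst[0x13+3] := {0x92,0x23,0xd0}
query mem[0x01]=0x23, mem[0x13]=0x92, mem[0x04]=0xc8, mem[0x1a]=0xf4

MEM[0x01,0x13,0x04,0x1a] = 23 92 c8 f4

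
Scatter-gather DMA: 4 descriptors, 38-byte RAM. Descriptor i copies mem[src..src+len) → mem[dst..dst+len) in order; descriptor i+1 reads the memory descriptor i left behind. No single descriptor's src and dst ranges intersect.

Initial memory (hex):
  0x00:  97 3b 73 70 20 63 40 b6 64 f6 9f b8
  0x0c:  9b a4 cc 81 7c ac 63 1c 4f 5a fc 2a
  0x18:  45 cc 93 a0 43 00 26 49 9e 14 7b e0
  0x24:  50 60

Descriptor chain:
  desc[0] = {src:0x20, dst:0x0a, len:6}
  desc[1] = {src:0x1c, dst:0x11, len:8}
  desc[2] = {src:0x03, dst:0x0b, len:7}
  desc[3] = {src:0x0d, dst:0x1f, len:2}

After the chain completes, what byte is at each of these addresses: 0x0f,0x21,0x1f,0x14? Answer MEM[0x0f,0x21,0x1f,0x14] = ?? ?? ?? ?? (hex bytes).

  after D0: wrote 6B at 0x0a = 9e147be05060
  after D1: wrote 8B at 0x11 = 430026499e147be0
  after D2: wrote 7B at 0x0b = 70206340b664f6
  after D3: wrote 2B at 0x1f = 6340
query mem[0x0f]=0xb6, mem[0x21]=0x14, mem[0x1f]=0x63, mem[0x14]=0x49

MEM[0x0f,0x21,0x1f,0x14] = b6 14 63 49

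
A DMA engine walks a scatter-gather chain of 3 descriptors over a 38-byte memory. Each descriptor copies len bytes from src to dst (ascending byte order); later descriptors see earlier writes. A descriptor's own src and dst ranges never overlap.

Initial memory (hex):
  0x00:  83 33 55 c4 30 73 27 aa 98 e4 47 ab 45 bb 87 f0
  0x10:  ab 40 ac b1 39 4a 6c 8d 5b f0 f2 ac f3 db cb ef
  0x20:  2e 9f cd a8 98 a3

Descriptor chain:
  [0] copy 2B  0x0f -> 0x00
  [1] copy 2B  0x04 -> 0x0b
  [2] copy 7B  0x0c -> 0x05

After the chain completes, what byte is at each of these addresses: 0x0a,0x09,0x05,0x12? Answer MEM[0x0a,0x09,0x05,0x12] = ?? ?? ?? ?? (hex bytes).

MEM[0x0a,0x09,0x05,0x12] = 40 ab 73 ac

D0: mem[0x00..0x01] <- [f0 ab]
D1: mem[0x0b..0x0c] <- [30 73]
D2: mem[0x05..0x0b] <- [73 bb 87 f0 ab 40 ac]
query mem[0x0a]=0x40, mem[0x09]=0xab, mem[0x05]=0x73, mem[0x12]=0xac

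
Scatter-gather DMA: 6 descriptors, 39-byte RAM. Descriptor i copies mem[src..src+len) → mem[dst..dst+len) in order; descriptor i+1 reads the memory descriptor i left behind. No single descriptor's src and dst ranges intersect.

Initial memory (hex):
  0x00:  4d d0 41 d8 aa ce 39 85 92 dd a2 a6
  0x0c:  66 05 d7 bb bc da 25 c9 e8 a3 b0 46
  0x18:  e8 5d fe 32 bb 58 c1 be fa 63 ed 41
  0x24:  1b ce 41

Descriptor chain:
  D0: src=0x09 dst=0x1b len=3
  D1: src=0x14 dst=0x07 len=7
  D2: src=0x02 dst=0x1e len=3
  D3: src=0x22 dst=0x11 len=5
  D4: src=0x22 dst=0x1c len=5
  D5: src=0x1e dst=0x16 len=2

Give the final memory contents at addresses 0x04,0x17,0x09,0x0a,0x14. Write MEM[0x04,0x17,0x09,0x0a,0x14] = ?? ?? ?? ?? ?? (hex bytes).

#0 dst[0x1b+3] := {0xdd,0xa2,0xa6}
#1 dst[0x07+7] := {0xe8,0xa3,0xb0,0x46,0xe8,0x5d,0xfe}
#2 dst[0x1e+3] := {0x41,0xd8,0xaa}
#3 dst[0x11+5] := {0xed,0x41,0x1b,0xce,0x41}
#4 dst[0x1c+5] := {0xed,0x41,0x1b,0xce,0x41}
#5 dst[0x16+2] := {0x1b,0xce}
query mem[0x04]=0xaa, mem[0x17]=0xce, mem[0x09]=0xb0, mem[0x0a]=0x46, mem[0x14]=0xce

MEM[0x04,0x17,0x09,0x0a,0x14] = aa ce b0 46 ce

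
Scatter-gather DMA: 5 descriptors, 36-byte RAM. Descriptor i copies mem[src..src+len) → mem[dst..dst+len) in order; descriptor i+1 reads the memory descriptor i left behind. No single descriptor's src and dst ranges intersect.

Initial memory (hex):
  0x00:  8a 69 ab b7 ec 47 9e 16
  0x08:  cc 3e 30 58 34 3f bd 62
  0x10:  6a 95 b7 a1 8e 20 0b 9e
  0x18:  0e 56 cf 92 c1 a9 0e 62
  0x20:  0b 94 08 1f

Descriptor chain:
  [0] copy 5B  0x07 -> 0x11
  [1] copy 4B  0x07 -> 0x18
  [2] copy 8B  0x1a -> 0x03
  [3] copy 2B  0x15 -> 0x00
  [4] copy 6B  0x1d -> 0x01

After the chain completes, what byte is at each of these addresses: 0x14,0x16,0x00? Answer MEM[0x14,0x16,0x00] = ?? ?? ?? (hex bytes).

  after D0: wrote 5B at 0x11 = 16cc3e3058
  after D1: wrote 4B at 0x18 = 16cc3e30
  after D2: wrote 8B at 0x03 = 3e30c1a90e620b94
  after D3: wrote 2B at 0x00 = 580b
  after D4: wrote 6B at 0x01 = a90e620b9408
query mem[0x14]=0x30, mem[0x16]=0x0b, mem[0x00]=0x58

MEM[0x14,0x16,0x00] = 30 0b 58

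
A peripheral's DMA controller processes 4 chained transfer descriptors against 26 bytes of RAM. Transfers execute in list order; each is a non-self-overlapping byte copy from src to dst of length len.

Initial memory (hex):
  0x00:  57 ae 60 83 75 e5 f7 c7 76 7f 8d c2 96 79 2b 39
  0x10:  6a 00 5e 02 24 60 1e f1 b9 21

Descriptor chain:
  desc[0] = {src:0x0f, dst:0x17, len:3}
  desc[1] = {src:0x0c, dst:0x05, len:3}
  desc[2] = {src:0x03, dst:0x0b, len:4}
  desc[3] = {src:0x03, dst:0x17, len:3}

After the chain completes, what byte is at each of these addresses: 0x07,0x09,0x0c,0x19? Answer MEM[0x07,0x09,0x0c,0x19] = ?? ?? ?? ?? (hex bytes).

MEM[0x07,0x09,0x0c,0x19] = 2b 7f 75 96

D0: mem[0x17..0x19] <- [39 6a 00]
D1: mem[0x05..0x07] <- [96 79 2b]
D2: mem[0x0b..0x0e] <- [83 75 96 79]
D3: mem[0x17..0x19] <- [83 75 96]
query mem[0x07]=0x2b, mem[0x09]=0x7f, mem[0x0c]=0x75, mem[0x19]=0x96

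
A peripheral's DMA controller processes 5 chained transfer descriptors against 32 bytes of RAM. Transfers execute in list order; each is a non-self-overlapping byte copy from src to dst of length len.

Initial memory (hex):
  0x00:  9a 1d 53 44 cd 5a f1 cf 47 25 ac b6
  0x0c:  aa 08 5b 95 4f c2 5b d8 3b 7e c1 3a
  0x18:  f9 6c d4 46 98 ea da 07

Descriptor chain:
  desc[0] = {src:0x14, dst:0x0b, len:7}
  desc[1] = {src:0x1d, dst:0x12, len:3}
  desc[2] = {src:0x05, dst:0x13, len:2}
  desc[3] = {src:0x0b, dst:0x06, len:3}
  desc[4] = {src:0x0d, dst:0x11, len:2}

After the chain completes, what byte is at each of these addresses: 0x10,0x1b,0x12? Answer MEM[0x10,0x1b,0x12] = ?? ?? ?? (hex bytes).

MEM[0x10,0x1b,0x12] = 6c 46 3a

[0] 0x14->0x0b len=7 : 3b 7e c1 3a f9 6c d4
[1] 0x1d->0x12 len=3 : ea da 07
[2] 0x05->0x13 len=2 : 5a f1
[3] 0x0b->0x06 len=3 : 3b 7e c1
[4] 0x0d->0x11 len=2 : c1 3a
query mem[0x10]=0x6c, mem[0x1b]=0x46, mem[0x12]=0x3a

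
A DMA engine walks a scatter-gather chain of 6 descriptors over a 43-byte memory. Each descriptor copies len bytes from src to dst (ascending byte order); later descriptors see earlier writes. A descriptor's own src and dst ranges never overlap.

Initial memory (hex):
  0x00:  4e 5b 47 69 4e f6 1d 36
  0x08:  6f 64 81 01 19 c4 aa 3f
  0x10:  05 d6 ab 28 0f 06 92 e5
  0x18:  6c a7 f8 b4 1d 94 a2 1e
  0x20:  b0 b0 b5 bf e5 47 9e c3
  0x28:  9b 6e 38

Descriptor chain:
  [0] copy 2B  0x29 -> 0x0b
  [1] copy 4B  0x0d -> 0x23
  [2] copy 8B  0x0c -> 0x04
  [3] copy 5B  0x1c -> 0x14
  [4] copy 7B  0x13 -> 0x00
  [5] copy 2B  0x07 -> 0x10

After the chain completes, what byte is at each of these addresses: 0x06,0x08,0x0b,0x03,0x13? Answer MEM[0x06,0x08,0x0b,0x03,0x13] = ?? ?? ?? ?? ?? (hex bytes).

D0: mem[0x0b..0x0c] <- [6e 38]
D1: mem[0x23..0x26] <- [c4 aa 3f 05]
D2: mem[0x04..0x0b] <- [38 c4 aa 3f 05 d6 ab 28]
D3: mem[0x14..0x18] <- [1d 94 a2 1e b0]
D4: mem[0x00..0x06] <- [28 1d 94 a2 1e b0 a7]
D5: mem[0x10..0x11] <- [3f 05]
query mem[0x06]=0xa7, mem[0x08]=0x05, mem[0x0b]=0x28, mem[0x03]=0xa2, mem[0x13]=0x28

MEM[0x06,0x08,0x0b,0x03,0x13] = a7 05 28 a2 28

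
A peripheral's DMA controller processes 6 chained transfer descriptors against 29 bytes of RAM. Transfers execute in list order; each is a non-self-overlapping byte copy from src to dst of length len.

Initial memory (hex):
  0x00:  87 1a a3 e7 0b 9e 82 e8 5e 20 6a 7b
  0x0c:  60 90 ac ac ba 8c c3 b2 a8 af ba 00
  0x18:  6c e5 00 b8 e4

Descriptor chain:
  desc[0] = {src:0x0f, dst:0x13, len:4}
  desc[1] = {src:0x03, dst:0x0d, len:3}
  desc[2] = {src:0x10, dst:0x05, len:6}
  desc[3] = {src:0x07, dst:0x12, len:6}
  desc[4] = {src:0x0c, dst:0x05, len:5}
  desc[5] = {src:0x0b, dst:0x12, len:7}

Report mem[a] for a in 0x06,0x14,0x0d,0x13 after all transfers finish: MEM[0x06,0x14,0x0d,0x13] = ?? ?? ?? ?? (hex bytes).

MEM[0x06,0x14,0x0d,0x13] = e7 e7 e7 60

  after D0: wrote 4B at 0x13 = acba8cc3
  after D1: wrote 3B at 0x0d = e70b9e
  after D2: wrote 6B at 0x05 = ba8cc3acba8c
  after D3: wrote 6B at 0x12 = c3acba8c7b60
  after D4: wrote 5B at 0x05 = 60e70b9eba
  after D5: wrote 7B at 0x12 = 7b60e70b9eba8c
query mem[0x06]=0xe7, mem[0x14]=0xe7, mem[0x0d]=0xe7, mem[0x13]=0x60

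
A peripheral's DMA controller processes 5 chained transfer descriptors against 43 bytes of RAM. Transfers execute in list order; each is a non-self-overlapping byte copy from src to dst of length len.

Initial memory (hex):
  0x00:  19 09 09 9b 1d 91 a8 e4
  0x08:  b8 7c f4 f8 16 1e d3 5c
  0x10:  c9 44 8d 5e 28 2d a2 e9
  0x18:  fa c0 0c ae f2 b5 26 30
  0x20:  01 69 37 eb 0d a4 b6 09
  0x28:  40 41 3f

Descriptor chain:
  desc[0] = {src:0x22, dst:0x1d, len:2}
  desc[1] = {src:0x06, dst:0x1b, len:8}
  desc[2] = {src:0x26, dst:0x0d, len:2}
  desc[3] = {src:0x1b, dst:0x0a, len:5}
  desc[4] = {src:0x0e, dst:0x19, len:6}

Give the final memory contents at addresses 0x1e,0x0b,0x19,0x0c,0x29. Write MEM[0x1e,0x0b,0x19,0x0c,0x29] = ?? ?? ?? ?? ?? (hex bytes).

MEM[0x1e,0x0b,0x19,0x0c,0x29] = 5e e4 f4 b8 41

#0 dst[0x1d+2] := {0x37,0xeb}
#1 dst[0x1b+8] := {0xa8,0xe4,0xb8,0x7c,0xf4,0xf8,0x16,0x1e}
#2 dst[0x0d+2] := {0xb6,0x09}
#3 dst[0x0a+5] := {0xa8,0xe4,0xb8,0x7c,0xf4}
#4 dst[0x19+6] := {0xf4,0x5c,0xc9,0x44,0x8d,0x5e}
query mem[0x1e]=0x5e, mem[0x0b]=0xe4, mem[0x19]=0xf4, mem[0x0c]=0xb8, mem[0x29]=0x41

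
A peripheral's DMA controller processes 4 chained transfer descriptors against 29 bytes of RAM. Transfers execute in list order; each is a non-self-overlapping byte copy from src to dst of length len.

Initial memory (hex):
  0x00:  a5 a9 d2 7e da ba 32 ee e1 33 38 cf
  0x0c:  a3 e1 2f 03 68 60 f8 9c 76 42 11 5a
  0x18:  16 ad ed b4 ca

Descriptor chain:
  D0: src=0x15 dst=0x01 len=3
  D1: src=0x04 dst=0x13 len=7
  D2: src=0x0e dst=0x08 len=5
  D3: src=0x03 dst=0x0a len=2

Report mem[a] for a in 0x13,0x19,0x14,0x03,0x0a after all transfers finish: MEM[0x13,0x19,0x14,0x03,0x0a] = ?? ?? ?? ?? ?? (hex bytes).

MEM[0x13,0x19,0x14,0x03,0x0a] = da 38 ba 5a 5a

  after D0: wrote 3B at 0x01 = 42115a
  after D1: wrote 7B at 0x13 = daba32eee13338
  after D2: wrote 5B at 0x08 = 2f036860f8
  after D3: wrote 2B at 0x0a = 5ada
query mem[0x13]=0xda, mem[0x19]=0x38, mem[0x14]=0xba, mem[0x03]=0x5a, mem[0x0a]=0x5a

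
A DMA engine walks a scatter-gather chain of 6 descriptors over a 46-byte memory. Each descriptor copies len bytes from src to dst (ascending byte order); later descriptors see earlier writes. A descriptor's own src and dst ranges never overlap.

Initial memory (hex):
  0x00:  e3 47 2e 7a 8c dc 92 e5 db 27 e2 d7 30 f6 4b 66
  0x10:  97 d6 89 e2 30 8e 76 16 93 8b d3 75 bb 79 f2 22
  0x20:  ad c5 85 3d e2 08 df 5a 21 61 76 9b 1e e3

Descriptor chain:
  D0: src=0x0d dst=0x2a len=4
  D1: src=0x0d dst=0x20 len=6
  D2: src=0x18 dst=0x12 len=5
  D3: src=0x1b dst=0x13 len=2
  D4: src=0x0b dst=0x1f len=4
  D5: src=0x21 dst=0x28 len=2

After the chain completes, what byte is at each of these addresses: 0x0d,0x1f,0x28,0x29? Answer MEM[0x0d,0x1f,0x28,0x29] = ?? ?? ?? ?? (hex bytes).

  after D0: wrote 4B at 0x2a = f64b6697
  after D1: wrote 6B at 0x20 = f64b6697d689
  after D2: wrote 5B at 0x12 = 938bd375bb
  after D3: wrote 2B at 0x13 = 75bb
  after D4: wrote 4B at 0x1f = d730f64b
  after D5: wrote 2B at 0x28 = f64b
query mem[0x0d]=0xf6, mem[0x1f]=0xd7, mem[0x28]=0xf6, mem[0x29]=0x4b

MEM[0x0d,0x1f,0x28,0x29] = f6 d7 f6 4b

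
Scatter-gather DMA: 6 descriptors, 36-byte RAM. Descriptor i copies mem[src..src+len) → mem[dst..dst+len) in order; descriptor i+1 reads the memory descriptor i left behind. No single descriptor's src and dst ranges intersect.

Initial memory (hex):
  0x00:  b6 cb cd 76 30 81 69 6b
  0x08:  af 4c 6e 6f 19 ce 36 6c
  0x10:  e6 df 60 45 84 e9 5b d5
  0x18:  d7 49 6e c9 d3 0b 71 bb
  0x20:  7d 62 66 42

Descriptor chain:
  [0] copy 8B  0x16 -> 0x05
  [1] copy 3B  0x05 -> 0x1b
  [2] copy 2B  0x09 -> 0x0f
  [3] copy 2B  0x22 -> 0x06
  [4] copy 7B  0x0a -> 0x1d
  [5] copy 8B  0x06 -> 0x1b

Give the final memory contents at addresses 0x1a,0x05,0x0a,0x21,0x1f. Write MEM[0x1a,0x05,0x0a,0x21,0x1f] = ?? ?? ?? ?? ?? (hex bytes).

MEM[0x1a,0x05,0x0a,0x21,0x1f] = 6e 5b c9 0b c9

D0: mem[0x05..0x0c] <- [5b d5 d7 49 6e c9 d3 0b]
D1: mem[0x1b..0x1d] <- [5b d5 d7]
D2: mem[0x0f..0x10] <- [6e c9]
D3: mem[0x06..0x07] <- [66 42]
D4: mem[0x1d..0x23] <- [c9 d3 0b ce 36 6e c9]
D5: mem[0x1b..0x22] <- [66 42 49 6e c9 d3 0b ce]
query mem[0x1a]=0x6e, mem[0x05]=0x5b, mem[0x0a]=0xc9, mem[0x21]=0x0b, mem[0x1f]=0xc9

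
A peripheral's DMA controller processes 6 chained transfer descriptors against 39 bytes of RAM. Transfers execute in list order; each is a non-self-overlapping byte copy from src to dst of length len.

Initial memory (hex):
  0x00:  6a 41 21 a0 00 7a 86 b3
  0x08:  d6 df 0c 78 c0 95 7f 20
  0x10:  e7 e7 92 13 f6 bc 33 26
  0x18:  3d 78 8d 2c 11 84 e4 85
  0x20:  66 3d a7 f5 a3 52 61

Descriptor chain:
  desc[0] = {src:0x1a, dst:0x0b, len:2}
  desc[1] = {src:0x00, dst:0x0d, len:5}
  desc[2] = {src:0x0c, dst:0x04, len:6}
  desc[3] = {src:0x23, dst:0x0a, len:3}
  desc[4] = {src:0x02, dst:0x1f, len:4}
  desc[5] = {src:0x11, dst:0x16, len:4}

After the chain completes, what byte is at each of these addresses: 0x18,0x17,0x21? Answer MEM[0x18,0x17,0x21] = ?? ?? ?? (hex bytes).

MEM[0x18,0x17,0x21] = 13 92 2c

[0] 0x1a->0x0b len=2 : 8d 2c
[1] 0x00->0x0d len=5 : 6a 41 21 a0 00
[2] 0x0c->0x04 len=6 : 2c 6a 41 21 a0 00
[3] 0x23->0x0a len=3 : f5 a3 52
[4] 0x02->0x1f len=4 : 21 a0 2c 6a
[5] 0x11->0x16 len=4 : 00 92 13 f6
query mem[0x18]=0x13, mem[0x17]=0x92, mem[0x21]=0x2c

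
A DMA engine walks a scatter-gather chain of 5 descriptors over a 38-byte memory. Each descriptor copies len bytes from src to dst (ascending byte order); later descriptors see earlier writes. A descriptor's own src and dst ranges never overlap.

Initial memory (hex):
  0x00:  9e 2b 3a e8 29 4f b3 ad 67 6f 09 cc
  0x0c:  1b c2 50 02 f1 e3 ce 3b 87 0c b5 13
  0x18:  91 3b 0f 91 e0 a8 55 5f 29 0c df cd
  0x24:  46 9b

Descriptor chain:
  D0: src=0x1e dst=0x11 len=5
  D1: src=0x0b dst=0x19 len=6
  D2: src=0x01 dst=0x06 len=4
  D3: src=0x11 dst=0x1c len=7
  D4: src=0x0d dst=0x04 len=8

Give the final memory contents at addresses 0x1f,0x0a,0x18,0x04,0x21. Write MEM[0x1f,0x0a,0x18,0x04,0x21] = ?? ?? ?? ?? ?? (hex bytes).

MEM[0x1f,0x0a,0x18,0x04,0x21] = 0c 29 91 c2 b5

[0] 0x1e->0x11 len=5 : 55 5f 29 0c df
[1] 0x0b->0x19 len=6 : cc 1b c2 50 02 f1
[2] 0x01->0x06 len=4 : 2b 3a e8 29
[3] 0x11->0x1c len=7 : 55 5f 29 0c df b5 13
[4] 0x0d->0x04 len=8 : c2 50 02 f1 55 5f 29 0c
query mem[0x1f]=0x0c, mem[0x0a]=0x29, mem[0x18]=0x91, mem[0x04]=0xc2, mem[0x21]=0xb5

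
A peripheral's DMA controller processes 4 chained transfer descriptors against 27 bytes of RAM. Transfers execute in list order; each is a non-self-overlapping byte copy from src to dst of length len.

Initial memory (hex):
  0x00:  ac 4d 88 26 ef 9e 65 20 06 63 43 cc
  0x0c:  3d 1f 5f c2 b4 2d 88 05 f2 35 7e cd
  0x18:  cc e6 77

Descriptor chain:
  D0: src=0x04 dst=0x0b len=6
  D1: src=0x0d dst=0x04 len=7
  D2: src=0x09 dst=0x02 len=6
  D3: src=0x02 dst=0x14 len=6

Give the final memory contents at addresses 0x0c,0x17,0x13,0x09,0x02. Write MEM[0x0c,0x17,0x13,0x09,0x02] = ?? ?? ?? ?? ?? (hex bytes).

MEM[0x0c,0x17,0x13,0x09,0x02] = 9e 9e 05 88 88

[0] 0x04->0x0b len=6 : ef 9e 65 20 06 63
[1] 0x0d->0x04 len=7 : 65 20 06 63 2d 88 05
[2] 0x09->0x02 len=6 : 88 05 ef 9e 65 20
[3] 0x02->0x14 len=6 : 88 05 ef 9e 65 20
query mem[0x0c]=0x9e, mem[0x17]=0x9e, mem[0x13]=0x05, mem[0x09]=0x88, mem[0x02]=0x88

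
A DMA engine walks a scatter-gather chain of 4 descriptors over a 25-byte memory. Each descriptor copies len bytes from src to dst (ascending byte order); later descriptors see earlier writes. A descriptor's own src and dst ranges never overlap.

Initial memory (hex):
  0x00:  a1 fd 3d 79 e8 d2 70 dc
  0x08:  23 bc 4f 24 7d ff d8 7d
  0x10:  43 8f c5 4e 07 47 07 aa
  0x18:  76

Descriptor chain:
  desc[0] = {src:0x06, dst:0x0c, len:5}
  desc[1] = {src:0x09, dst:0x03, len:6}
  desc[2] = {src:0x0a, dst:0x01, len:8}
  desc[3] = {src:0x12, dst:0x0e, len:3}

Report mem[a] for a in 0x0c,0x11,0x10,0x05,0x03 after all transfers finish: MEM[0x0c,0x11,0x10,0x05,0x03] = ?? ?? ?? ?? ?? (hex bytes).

#0 dst[0x0c+5] := {0x70,0xdc,0x23,0xbc,0x4f}
#1 dst[0x03+6] := {0xbc,0x4f,0x24,0x70,0xdc,0x23}
#2 dst[0x01+8] := {0x4f,0x24,0x70,0xdc,0x23,0xbc,0x4f,0x8f}
#3 dst[0x0e+3] := {0xc5,0x4e,0x07}
query mem[0x0c]=0x70, mem[0x11]=0x8f, mem[0x10]=0x07, mem[0x05]=0x23, mem[0x03]=0x70

MEM[0x0c,0x11,0x10,0x05,0x03] = 70 8f 07 23 70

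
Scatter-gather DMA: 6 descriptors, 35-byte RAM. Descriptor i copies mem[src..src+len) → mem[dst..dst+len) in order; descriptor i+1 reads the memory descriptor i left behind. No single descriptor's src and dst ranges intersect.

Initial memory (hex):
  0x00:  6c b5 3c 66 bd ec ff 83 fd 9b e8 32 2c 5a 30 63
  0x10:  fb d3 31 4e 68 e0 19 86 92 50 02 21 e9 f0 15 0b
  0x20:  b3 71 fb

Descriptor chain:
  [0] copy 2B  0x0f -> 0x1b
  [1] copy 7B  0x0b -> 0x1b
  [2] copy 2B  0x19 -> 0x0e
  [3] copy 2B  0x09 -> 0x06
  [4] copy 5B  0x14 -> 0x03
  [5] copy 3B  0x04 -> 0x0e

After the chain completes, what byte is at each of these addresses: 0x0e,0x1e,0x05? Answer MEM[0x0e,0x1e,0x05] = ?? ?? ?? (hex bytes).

[0] 0x0f->0x1b len=2 : 63 fb
[1] 0x0b->0x1b len=7 : 32 2c 5a 30 63 fb d3
[2] 0x19->0x0e len=2 : 50 02
[3] 0x09->0x06 len=2 : 9b e8
[4] 0x14->0x03 len=5 : 68 e0 19 86 92
[5] 0x04->0x0e len=3 : e0 19 86
query mem[0x0e]=0xe0, mem[0x1e]=0x30, mem[0x05]=0x19

MEM[0x0e,0x1e,0x05] = e0 30 19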